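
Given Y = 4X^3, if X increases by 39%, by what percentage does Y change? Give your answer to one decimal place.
168.6%

For Y = 4X^3:
If X → X(1 + 0.39)
Then Y → Y · (1 + 0.39)^3
     ≈ Y · 2.6856

Percentage change = ((1 + 0.39)^3 − 1) × 100% ≈ 168.6%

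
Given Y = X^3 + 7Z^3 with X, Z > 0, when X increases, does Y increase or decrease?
Y increases

Taking the partial derivative:
∂Y/∂X = 3X^2

∂Y/∂X = 3X^2 > 0 (assuming positive values)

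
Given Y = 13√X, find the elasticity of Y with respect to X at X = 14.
Elasticity = 1/2

Elasticity = (dY/dX) · (X/Y)

dY/dX = 13/(2·√X)
At X = 14: dY/dX = 13·√14/28, Y = 13·√14

Elasticity = (13·√14/28) · (14 / (13·√14)) = 1/2

Interpretation: for a small percentage change in X, the percentage change in Y is approximately 0.50 times as large.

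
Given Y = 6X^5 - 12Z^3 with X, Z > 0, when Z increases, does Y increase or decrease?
Y decreases

Taking the partial derivative:
∂Y/∂Z = -36Z^2

∂Y/∂Z = -36Z^2 < 0 (assuming positive values)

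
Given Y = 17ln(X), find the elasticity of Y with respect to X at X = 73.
Elasticity = 1/ln(73) ≈ 0.2331

Elasticity = (dY/dX) · (X/Y)

dY/dX = 17/X
At X = 73: dY/dX = 17/73, Y = 17·ln(73)

Elasticity = (17/73) · (73 / (17·ln(73))) = 1/ln(73) ≈ 0.2331

Interpretation: for a small percentage change in X, the percentage change in Y is approximately 0.23 times as large.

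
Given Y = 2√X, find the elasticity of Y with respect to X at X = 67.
Elasticity = 1/2

Elasticity = (dY/dX) · (X/Y)

dY/dX = 1/√X
At X = 67: dY/dX = √67/67, Y = 2·√67

Elasticity = (√67/67) · (67 / (2·√67)) = 1/2

Interpretation: for a small percentage change in X, the percentage change in Y is approximately 0.50 times as large.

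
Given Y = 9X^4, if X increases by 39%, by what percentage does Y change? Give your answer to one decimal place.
273.3%

For Y = 9X^4:
If X → X(1 + 0.39)
Then Y → Y · (1 + 0.39)^4
     ≈ Y · 3.7330

Percentage change = ((1 + 0.39)^4 − 1) × 100% ≈ 273.3%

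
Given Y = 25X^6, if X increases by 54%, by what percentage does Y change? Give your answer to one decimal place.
1233.9%

For Y = 25X^6:
If X → X(1 + 0.54)
Then Y → Y · (1 + 0.54)^6
     ≈ Y · 13.3390

Percentage change = ((1 + 0.54)^6 − 1) × 100% ≈ 1233.9%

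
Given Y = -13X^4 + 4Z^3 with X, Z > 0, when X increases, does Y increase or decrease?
Y decreases

Taking the partial derivative:
∂Y/∂X = -52X^3

∂Y/∂X = -52X^3 < 0 (assuming positive values)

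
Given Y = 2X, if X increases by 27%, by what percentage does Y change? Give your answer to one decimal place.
27.0%

For Y = 2X:
If X → X(1 + 0.27)
Then Y → Y · (1 + 0.27)^1
     = Y · 1.2700

Percentage change = ((1 + 0.27)^1 − 1) × 100% = 27.0%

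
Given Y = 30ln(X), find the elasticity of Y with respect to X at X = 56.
Elasticity = 1/ln(56) ≈ 0.2484

Elasticity = (dY/dX) · (X/Y)

dY/dX = 30/X
At X = 56: dY/dX = 15/28, Y = 30·ln(56)

Elasticity = (15/28) · (56 / (30·ln(56))) = 1/ln(56) ≈ 0.2484

Interpretation: for a small percentage change in X, the percentage change in Y is approximately 0.25 times as large.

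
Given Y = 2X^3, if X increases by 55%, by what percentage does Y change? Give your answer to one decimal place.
272.4%

For Y = 2X^3:
If X → X(1 + 0.55)
Then Y → Y · (1 + 0.55)^3
     ≈ Y · 3.7239

Percentage change = ((1 + 0.55)^3 − 1) × 100% ≈ 272.4%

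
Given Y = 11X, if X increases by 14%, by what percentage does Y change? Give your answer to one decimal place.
14.0%

For Y = 11X:
If X → X(1 + 0.14)
Then Y → Y · (1 + 0.14)^1
     = Y · 1.1400

Percentage change = ((1 + 0.14)^1 − 1) × 100% = 14.0%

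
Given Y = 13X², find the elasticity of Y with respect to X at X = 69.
Elasticity = 2

Elasticity = (dY/dX) · (X/Y)

dY/dX = 26·X
At X = 69: dY/dX = 1794, Y = 61893

Elasticity = 1794 · (69 / 61893) = 2

Interpretation: for a small percentage change in X, the percentage change in Y is approximately 2.00 times as large.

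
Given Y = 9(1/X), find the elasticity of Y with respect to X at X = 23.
Elasticity = -1

Elasticity = (dY/dX) · (X/Y)

dY/dX = -9/X²
At X = 23: dY/dX = -9/529, Y = 9/23

Elasticity = (-9/529) · (23 / (9/23)) = -1

Interpretation: for a small percentage change in X, the percentage change in Y is approximately -1.00 times as large.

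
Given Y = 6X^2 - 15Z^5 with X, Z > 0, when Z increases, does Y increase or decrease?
Y decreases

Taking the partial derivative:
∂Y/∂Z = -75Z^4

∂Y/∂Z = -75Z^4 < 0 (assuming positive values)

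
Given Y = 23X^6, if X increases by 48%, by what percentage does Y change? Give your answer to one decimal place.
950.9%

For Y = 23X^6:
If X → X(1 + 0.48)
Then Y → Y · (1 + 0.48)^6
     ≈ Y · 10.5092

Percentage change = ((1 + 0.48)^6 − 1) × 100% ≈ 950.9%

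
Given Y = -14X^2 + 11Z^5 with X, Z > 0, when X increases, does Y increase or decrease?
Y decreases

Taking the partial derivative:
∂Y/∂X = -28X

∂Y/∂X = -28X < 0 (assuming positive values)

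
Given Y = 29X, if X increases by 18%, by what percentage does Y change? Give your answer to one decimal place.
18.0%

For Y = 29X:
If X → X(1 + 0.18)
Then Y → Y · (1 + 0.18)^1
     = Y · 1.1800

Percentage change = ((1 + 0.18)^1 − 1) × 100% = 18.0%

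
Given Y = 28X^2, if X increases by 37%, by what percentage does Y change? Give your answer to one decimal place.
87.7%

For Y = 28X^2:
If X → X(1 + 0.37)
Then Y → Y · (1 + 0.37)^2
     = Y · 1.8769

Percentage change = ((1 + 0.37)^2 − 1) × 100% ≈ 87.7%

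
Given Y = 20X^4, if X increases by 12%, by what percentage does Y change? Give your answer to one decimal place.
57.4%

For Y = 20X^4:
If X → X(1 + 0.12)
Then Y → Y · (1 + 0.12)^4
     ≈ Y · 1.5735

Percentage change = ((1 + 0.12)^4 − 1) × 100% ≈ 57.4%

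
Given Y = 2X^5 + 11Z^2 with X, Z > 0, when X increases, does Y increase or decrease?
Y increases

Taking the partial derivative:
∂Y/∂X = 10X^4

∂Y/∂X = 10X^4 > 0 (assuming positive values)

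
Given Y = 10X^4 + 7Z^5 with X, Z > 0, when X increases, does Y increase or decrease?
Y increases

Taking the partial derivative:
∂Y/∂X = 40X^3

∂Y/∂X = 40X^3 > 0 (assuming positive values)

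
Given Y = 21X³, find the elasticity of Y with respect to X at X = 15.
Elasticity = 3

Elasticity = (dY/dX) · (X/Y)

dY/dX = 63·X²
At X = 15: dY/dX = 14175, Y = 70875

Elasticity = 14175 · (15 / 70875) = 3

Interpretation: for a small percentage change in X, the percentage change in Y is approximately 3.00 times as large.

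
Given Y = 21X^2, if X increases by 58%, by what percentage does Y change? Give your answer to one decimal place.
149.6%

For Y = 21X^2:
If X → X(1 + 0.58)
Then Y → Y · (1 + 0.58)^2
     = Y · 2.4964

Percentage change = ((1 + 0.58)^2 − 1) × 100% ≈ 149.6%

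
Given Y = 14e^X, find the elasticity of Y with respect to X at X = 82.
Elasticity = 82

Elasticity = (dY/dX) · (X/Y)

dY/dX = 14·e^X
At X = 82: dY/dX = 14·e^82, Y = 14·e^82

Elasticity = (14·e^82) · (82 / (14·e^82)) = 82

Interpretation: for a small percentage change in X, the percentage change in Y is approximately 82.00 times as large.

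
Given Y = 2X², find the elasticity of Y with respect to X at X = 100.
Elasticity = 2

Elasticity = (dY/dX) · (X/Y)

dY/dX = 4·X
At X = 100: dY/dX = 400, Y = 20000

Elasticity = 400 · (100 / 20000) = 2

Interpretation: for a small percentage change in X, the percentage change in Y is approximately 2.00 times as large.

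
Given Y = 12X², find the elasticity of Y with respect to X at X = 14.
Elasticity = 2

Elasticity = (dY/dX) · (X/Y)

dY/dX = 24·X
At X = 14: dY/dX = 336, Y = 2352

Elasticity = 336 · (14 / 2352) = 2

Interpretation: for a small percentage change in X, the percentage change in Y is approximately 2.00 times as large.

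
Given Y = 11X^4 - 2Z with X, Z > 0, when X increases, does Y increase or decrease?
Y increases

Taking the partial derivative:
∂Y/∂X = 44X^3

∂Y/∂X = 44X^3 > 0 (assuming positive values)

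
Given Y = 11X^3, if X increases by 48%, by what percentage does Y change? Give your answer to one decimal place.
224.2%

For Y = 11X^3:
If X → X(1 + 0.48)
Then Y → Y · (1 + 0.48)^3
     ≈ Y · 3.2418

Percentage change = ((1 + 0.48)^3 − 1) × 100% ≈ 224.2%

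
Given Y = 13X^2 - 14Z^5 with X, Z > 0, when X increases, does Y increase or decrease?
Y increases

Taking the partial derivative:
∂Y/∂X = 26X

∂Y/∂X = 26X > 0 (assuming positive values)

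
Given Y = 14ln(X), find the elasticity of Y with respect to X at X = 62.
Elasticity = 1/ln(62) ≈ 0.2423

Elasticity = (dY/dX) · (X/Y)

dY/dX = 14/X
At X = 62: dY/dX = 7/31, Y = 14·ln(62)

Elasticity = (7/31) · (62 / (14·ln(62))) = 1/ln(62) ≈ 0.2423

Interpretation: for a small percentage change in X, the percentage change in Y is approximately 0.24 times as large.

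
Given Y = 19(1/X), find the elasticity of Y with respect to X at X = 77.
Elasticity = -1

Elasticity = (dY/dX) · (X/Y)

dY/dX = -19/X²
At X = 77: dY/dX = -19/5929, Y = 19/77

Elasticity = (-19/5929) · (77 / (19/77)) = -1

Interpretation: for a small percentage change in X, the percentage change in Y is approximately -1.00 times as large.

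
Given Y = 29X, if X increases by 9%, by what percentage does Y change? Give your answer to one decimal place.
9.0%

For Y = 29X:
If X → X(1 + 0.09)
Then Y → Y · (1 + 0.09)^1
     = Y · 1.0900

Percentage change = ((1 + 0.09)^1 − 1) × 100% = 9.0%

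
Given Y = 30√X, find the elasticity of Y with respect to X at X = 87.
Elasticity = 1/2

Elasticity = (dY/dX) · (X/Y)

dY/dX = 15/√X
At X = 87: dY/dX = 5·√87/29, Y = 30·√87

Elasticity = (5·√87/29) · (87 / (30·√87)) = 1/2

Interpretation: for a small percentage change in X, the percentage change in Y is approximately 0.50 times as large.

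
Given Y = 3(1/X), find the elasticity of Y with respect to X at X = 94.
Elasticity = -1

Elasticity = (dY/dX) · (X/Y)

dY/dX = -3/X²
At X = 94: dY/dX = -3/8836, Y = 3/94

Elasticity = (-3/8836) · (94 / (3/94)) = -1

Interpretation: for a small percentage change in X, the percentage change in Y is approximately -1.00 times as large.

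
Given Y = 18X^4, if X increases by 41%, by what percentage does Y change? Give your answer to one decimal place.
295.3%

For Y = 18X^4:
If X → X(1 + 0.41)
Then Y → Y · (1 + 0.41)^4
     ≈ Y · 3.9525

Percentage change = ((1 + 0.41)^4 − 1) × 100% ≈ 295.3%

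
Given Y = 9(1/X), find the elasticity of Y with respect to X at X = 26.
Elasticity = -1

Elasticity = (dY/dX) · (X/Y)

dY/dX = -9/X²
At X = 26: dY/dX = -9/676, Y = 9/26

Elasticity = (-9/676) · (26 / (9/26)) = -1

Interpretation: for a small percentage change in X, the percentage change in Y is approximately -1.00 times as large.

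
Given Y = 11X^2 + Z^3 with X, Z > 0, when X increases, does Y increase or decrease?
Y increases

Taking the partial derivative:
∂Y/∂X = 22X

∂Y/∂X = 22X > 0 (assuming positive values)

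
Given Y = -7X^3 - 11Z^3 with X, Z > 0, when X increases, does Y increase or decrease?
Y decreases

Taking the partial derivative:
∂Y/∂X = -21X^2

∂Y/∂X = -21X^2 < 0 (assuming positive values)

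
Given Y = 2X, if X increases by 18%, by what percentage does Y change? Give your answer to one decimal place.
18.0%

For Y = 2X:
If X → X(1 + 0.18)
Then Y → Y · (1 + 0.18)^1
     = Y · 1.1800

Percentage change = ((1 + 0.18)^1 − 1) × 100% = 18.0%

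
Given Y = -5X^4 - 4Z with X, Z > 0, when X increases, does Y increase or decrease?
Y decreases

Taking the partial derivative:
∂Y/∂X = -20X^3

∂Y/∂X = -20X^3 < 0 (assuming positive values)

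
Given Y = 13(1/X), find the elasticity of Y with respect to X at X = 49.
Elasticity = -1

Elasticity = (dY/dX) · (X/Y)

dY/dX = -13/X²
At X = 49: dY/dX = -13/2401, Y = 13/49

Elasticity = (-13/2401) · (49 / (13/49)) = -1

Interpretation: for a small percentage change in X, the percentage change in Y is approximately -1.00 times as large.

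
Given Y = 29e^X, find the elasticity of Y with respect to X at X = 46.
Elasticity = 46

Elasticity = (dY/dX) · (X/Y)

dY/dX = 29·e^X
At X = 46: dY/dX = 29·e^46, Y = 29·e^46

Elasticity = (29·e^46) · (46 / (29·e^46)) = 46

Interpretation: for a small percentage change in X, the percentage change in Y is approximately 46.00 times as large.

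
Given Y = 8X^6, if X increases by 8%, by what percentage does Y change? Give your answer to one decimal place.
58.7%

For Y = 8X^6:
If X → X(1 + 0.08)
Then Y → Y · (1 + 0.08)^6
     ≈ Y · 1.5869

Percentage change = ((1 + 0.08)^6 − 1) × 100% ≈ 58.7%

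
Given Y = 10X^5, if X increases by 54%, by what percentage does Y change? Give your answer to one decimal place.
766.2%

For Y = 10X^5:
If X → X(1 + 0.54)
Then Y → Y · (1 + 0.54)^5
     ≈ Y · 8.6617

Percentage change = ((1 + 0.54)^5 − 1) × 100% ≈ 766.2%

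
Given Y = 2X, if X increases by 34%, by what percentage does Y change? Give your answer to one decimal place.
34.0%

For Y = 2X:
If X → X(1 + 0.34)
Then Y → Y · (1 + 0.34)^1
     = Y · 1.3400

Percentage change = ((1 + 0.34)^1 − 1) × 100% = 34.0%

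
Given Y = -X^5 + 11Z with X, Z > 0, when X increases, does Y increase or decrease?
Y decreases

Taking the partial derivative:
∂Y/∂X = -5X^4

∂Y/∂X = -5X^4 < 0 (assuming positive values)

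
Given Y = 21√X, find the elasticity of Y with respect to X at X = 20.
Elasticity = 1/2

Elasticity = (dY/dX) · (X/Y)

dY/dX = 21/(2·√X)
At X = 20: dY/dX = 21·√5/20, Y = 42·√5

Elasticity = (21·√5/20) · (20 / (42·√5)) = 1/2

Interpretation: for a small percentage change in X, the percentage change in Y is approximately 0.50 times as large.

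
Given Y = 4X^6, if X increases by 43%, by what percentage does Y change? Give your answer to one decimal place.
755.1%

For Y = 4X^6:
If X → X(1 + 0.43)
Then Y → Y · (1 + 0.43)^6
     ≈ Y · 8.5510

Percentage change = ((1 + 0.43)^6 − 1) × 100% ≈ 755.1%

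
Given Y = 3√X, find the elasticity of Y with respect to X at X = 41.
Elasticity = 1/2

Elasticity = (dY/dX) · (X/Y)

dY/dX = 3/(2·√X)
At X = 41: dY/dX = 3·√41/82, Y = 3·√41

Elasticity = (3·√41/82) · (41 / (3·√41)) = 1/2

Interpretation: for a small percentage change in X, the percentage change in Y is approximately 0.50 times as large.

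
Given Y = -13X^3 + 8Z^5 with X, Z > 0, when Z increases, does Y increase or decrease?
Y increases

Taking the partial derivative:
∂Y/∂Z = 40Z^4

∂Y/∂Z = 40Z^4 > 0 (assuming positive values)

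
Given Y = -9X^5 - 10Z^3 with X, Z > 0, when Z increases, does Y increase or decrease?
Y decreases

Taking the partial derivative:
∂Y/∂Z = -30Z^2

∂Y/∂Z = -30Z^2 < 0 (assuming positive values)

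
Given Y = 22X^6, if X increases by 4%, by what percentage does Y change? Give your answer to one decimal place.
26.5%

For Y = 22X^6:
If X → X(1 + 0.04)
Then Y → Y · (1 + 0.04)^6
     ≈ Y · 1.2653

Percentage change = ((1 + 0.04)^6 − 1) × 100% ≈ 26.5%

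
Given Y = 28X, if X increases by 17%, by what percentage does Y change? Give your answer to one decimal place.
17.0%

For Y = 28X:
If X → X(1 + 0.17)
Then Y → Y · (1 + 0.17)^1
     = Y · 1.1700

Percentage change = ((1 + 0.17)^1 − 1) × 100% = 17.0%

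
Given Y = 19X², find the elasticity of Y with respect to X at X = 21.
Elasticity = 2

Elasticity = (dY/dX) · (X/Y)

dY/dX = 38·X
At X = 21: dY/dX = 798, Y = 8379

Elasticity = 798 · (21 / 8379) = 2

Interpretation: for a small percentage change in X, the percentage change in Y is approximately 2.00 times as large.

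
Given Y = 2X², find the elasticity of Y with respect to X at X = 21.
Elasticity = 2

Elasticity = (dY/dX) · (X/Y)

dY/dX = 4·X
At X = 21: dY/dX = 84, Y = 882

Elasticity = 84 · (21 / 882) = 2

Interpretation: for a small percentage change in X, the percentage change in Y is approximately 2.00 times as large.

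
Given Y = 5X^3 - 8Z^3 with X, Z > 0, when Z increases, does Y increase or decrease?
Y decreases

Taking the partial derivative:
∂Y/∂Z = -24Z^2

∂Y/∂Z = -24Z^2 < 0 (assuming positive values)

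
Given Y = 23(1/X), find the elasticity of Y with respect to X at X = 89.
Elasticity = -1

Elasticity = (dY/dX) · (X/Y)

dY/dX = -23/X²
At X = 89: dY/dX = -23/7921, Y = 23/89

Elasticity = (-23/7921) · (89 / (23/89)) = -1

Interpretation: for a small percentage change in X, the percentage change in Y is approximately -1.00 times as large.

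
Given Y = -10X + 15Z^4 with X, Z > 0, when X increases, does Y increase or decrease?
Y decreases

Taking the partial derivative:
∂Y/∂X = -10

∂Y/∂X = -10 < 0 (assuming positive values)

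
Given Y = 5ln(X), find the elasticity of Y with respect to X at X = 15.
Elasticity = 1/ln(15) ≈ 0.3693

Elasticity = (dY/dX) · (X/Y)

dY/dX = 5/X
At X = 15: dY/dX = 1/3, Y = 5·ln(15)

Elasticity = (1/3) · (15 / (5·ln(15))) = 1/ln(15) ≈ 0.3693

Interpretation: for a small percentage change in X, the percentage change in Y is approximately 0.37 times as large.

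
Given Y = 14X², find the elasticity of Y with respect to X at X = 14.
Elasticity = 2

Elasticity = (dY/dX) · (X/Y)

dY/dX = 28·X
At X = 14: dY/dX = 392, Y = 2744

Elasticity = 392 · (14 / 2744) = 2

Interpretation: for a small percentage change in X, the percentage change in Y is approximately 2.00 times as large.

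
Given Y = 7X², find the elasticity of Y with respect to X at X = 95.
Elasticity = 2

Elasticity = (dY/dX) · (X/Y)

dY/dX = 14·X
At X = 95: dY/dX = 1330, Y = 63175

Elasticity = 1330 · (95 / 63175) = 2

Interpretation: for a small percentage change in X, the percentage change in Y is approximately 2.00 times as large.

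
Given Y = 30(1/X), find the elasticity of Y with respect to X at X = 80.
Elasticity = -1

Elasticity = (dY/dX) · (X/Y)

dY/dX = -30/X²
At X = 80: dY/dX = -3/640, Y = 3/8

Elasticity = (-3/640) · (80 / (3/8)) = -1

Interpretation: for a small percentage change in X, the percentage change in Y is approximately -1.00 times as large.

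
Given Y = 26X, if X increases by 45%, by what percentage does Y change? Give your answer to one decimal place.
45.0%

For Y = 26X:
If X → X(1 + 0.45)
Then Y → Y · (1 + 0.45)^1
     = Y · 1.4500

Percentage change = ((1 + 0.45)^1 − 1) × 100% = 45.0%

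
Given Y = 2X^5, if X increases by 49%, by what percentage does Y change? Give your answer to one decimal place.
634.4%

For Y = 2X^5:
If X → X(1 + 0.49)
Then Y → Y · (1 + 0.49)^5
     ≈ Y · 7.3440

Percentage change = ((1 + 0.49)^5 − 1) × 100% ≈ 634.4%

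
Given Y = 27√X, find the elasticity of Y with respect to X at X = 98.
Elasticity = 1/2

Elasticity = (dY/dX) · (X/Y)

dY/dX = 27/(2·√X)
At X = 98: dY/dX = 27·√2/28, Y = 189·√2

Elasticity = (27·√2/28) · (98 / (189·√2)) = 1/2

Interpretation: for a small percentage change in X, the percentage change in Y is approximately 0.50 times as large.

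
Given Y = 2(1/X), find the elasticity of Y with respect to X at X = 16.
Elasticity = -1

Elasticity = (dY/dX) · (X/Y)

dY/dX = -2/X²
At X = 16: dY/dX = -1/128, Y = 1/8

Elasticity = (-1/128) · (16 / (1/8)) = -1

Interpretation: for a small percentage change in X, the percentage change in Y is approximately -1.00 times as large.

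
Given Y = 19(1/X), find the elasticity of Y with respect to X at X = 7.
Elasticity = -1

Elasticity = (dY/dX) · (X/Y)

dY/dX = -19/X²
At X = 7: dY/dX = -19/49, Y = 19/7

Elasticity = (-19/49) · (7 / (19/7)) = -1

Interpretation: for a small percentage change in X, the percentage change in Y is approximately -1.00 times as large.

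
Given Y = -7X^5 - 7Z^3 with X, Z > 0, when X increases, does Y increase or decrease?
Y decreases

Taking the partial derivative:
∂Y/∂X = -35X^4

∂Y/∂X = -35X^4 < 0 (assuming positive values)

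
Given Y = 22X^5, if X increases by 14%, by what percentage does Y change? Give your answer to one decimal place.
92.5%

For Y = 22X^5:
If X → X(1 + 0.14)
Then Y → Y · (1 + 0.14)^5
     ≈ Y · 1.9254

Percentage change = ((1 + 0.14)^5 − 1) × 100% ≈ 92.5%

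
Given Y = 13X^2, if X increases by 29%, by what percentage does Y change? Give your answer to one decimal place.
66.4%

For Y = 13X^2:
If X → X(1 + 0.29)
Then Y → Y · (1 + 0.29)^2
     = Y · 1.6641

Percentage change = ((1 + 0.29)^2 − 1) × 100% ≈ 66.4%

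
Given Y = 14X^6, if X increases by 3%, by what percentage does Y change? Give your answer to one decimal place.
19.4%

For Y = 14X^6:
If X → X(1 + 0.03)
Then Y → Y · (1 + 0.03)^6
     ≈ Y · 1.1941

Percentage change = ((1 + 0.03)^6 − 1) × 100% ≈ 19.4%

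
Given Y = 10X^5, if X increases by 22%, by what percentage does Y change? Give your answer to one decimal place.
170.3%

For Y = 10X^5:
If X → X(1 + 0.22)
Then Y → Y · (1 + 0.22)^5
     ≈ Y · 2.7027

Percentage change = ((1 + 0.22)^5 − 1) × 100% ≈ 170.3%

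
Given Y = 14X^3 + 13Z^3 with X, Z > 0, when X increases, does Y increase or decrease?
Y increases

Taking the partial derivative:
∂Y/∂X = 42X^2

∂Y/∂X = 42X^2 > 0 (assuming positive values)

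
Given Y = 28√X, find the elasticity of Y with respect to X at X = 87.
Elasticity = 1/2

Elasticity = (dY/dX) · (X/Y)

dY/dX = 14/√X
At X = 87: dY/dX = 14·√87/87, Y = 28·√87

Elasticity = (14·√87/87) · (87 / (28·√87)) = 1/2

Interpretation: for a small percentage change in X, the percentage change in Y is approximately 0.50 times as large.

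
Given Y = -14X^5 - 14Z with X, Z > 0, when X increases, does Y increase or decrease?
Y decreases

Taking the partial derivative:
∂Y/∂X = -70X^4

∂Y/∂X = -70X^4 < 0 (assuming positive values)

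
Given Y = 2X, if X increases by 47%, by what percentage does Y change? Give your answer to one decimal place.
47.0%

For Y = 2X:
If X → X(1 + 0.47)
Then Y → Y · (1 + 0.47)^1
     = Y · 1.4700

Percentage change = ((1 + 0.47)^1 − 1) × 100% = 47.0%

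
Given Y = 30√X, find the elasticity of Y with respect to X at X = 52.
Elasticity = 1/2

Elasticity = (dY/dX) · (X/Y)

dY/dX = 15/√X
At X = 52: dY/dX = 15·√13/26, Y = 60·√13

Elasticity = (15·√13/26) · (52 / (60·√13)) = 1/2

Interpretation: for a small percentage change in X, the percentage change in Y is approximately 0.50 times as large.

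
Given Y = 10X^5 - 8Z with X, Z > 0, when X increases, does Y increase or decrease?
Y increases

Taking the partial derivative:
∂Y/∂X = 50X^4

∂Y/∂X = 50X^4 > 0 (assuming positive values)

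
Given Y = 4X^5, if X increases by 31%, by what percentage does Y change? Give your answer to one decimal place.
285.8%

For Y = 4X^5:
If X → X(1 + 0.31)
Then Y → Y · (1 + 0.31)^5
     ≈ Y · 3.8579

Percentage change = ((1 + 0.31)^5 − 1) × 100% ≈ 285.8%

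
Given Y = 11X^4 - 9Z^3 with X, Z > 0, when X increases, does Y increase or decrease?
Y increases

Taking the partial derivative:
∂Y/∂X = 44X^3

∂Y/∂X = 44X^3 > 0 (assuming positive values)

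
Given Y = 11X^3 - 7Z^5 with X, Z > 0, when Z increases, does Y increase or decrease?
Y decreases

Taking the partial derivative:
∂Y/∂Z = -35Z^4

∂Y/∂Z = -35Z^4 < 0 (assuming positive values)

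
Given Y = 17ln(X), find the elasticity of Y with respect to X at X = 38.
Elasticity = 1/ln(38) ≈ 0.2749

Elasticity = (dY/dX) · (X/Y)

dY/dX = 17/X
At X = 38: dY/dX = 17/38, Y = 17·ln(38)

Elasticity = (17/38) · (38 / (17·ln(38))) = 1/ln(38) ≈ 0.2749

Interpretation: for a small percentage change in X, the percentage change in Y is approximately 0.27 times as large.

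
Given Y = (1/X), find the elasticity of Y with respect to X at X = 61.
Elasticity = -1

Elasticity = (dY/dX) · (X/Y)

dY/dX = -1/X²
At X = 61: dY/dX = -1/3721, Y = 1/61

Elasticity = (-1/3721) · (61 / (1/61)) = -1

Interpretation: for a small percentage change in X, the percentage change in Y is approximately -1.00 times as large.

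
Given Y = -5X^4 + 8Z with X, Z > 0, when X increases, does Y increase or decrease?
Y decreases

Taking the partial derivative:
∂Y/∂X = -20X^3

∂Y/∂X = -20X^3 < 0 (assuming positive values)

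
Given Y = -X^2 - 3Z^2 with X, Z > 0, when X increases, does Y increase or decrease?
Y decreases

Taking the partial derivative:
∂Y/∂X = -2X

∂Y/∂X = -2X < 0 (assuming positive values)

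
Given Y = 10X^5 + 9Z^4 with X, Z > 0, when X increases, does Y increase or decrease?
Y increases

Taking the partial derivative:
∂Y/∂X = 50X^4

∂Y/∂X = 50X^4 > 0 (assuming positive values)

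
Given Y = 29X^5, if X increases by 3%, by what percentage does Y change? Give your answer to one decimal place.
15.9%

For Y = 29X^5:
If X → X(1 + 0.03)
Then Y → Y · (1 + 0.03)^5
     ≈ Y · 1.1593

Percentage change = ((1 + 0.03)^5 − 1) × 100% ≈ 15.9%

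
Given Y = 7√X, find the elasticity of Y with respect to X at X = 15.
Elasticity = 1/2

Elasticity = (dY/dX) · (X/Y)

dY/dX = 7/(2·√X)
At X = 15: dY/dX = 7·√15/30, Y = 7·√15

Elasticity = (7·√15/30) · (15 / (7·√15)) = 1/2

Interpretation: for a small percentage change in X, the percentage change in Y is approximately 0.50 times as large.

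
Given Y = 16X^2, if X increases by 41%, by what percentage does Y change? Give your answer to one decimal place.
98.8%

For Y = 16X^2:
If X → X(1 + 0.41)
Then Y → Y · (1 + 0.41)^2
     = Y · 1.9881

Percentage change = ((1 + 0.41)^2 − 1) × 100% ≈ 98.8%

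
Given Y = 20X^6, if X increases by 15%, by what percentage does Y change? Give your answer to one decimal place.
131.3%

For Y = 20X^6:
If X → X(1 + 0.15)
Then Y → Y · (1 + 0.15)^6
     ≈ Y · 2.3131

Percentage change = ((1 + 0.15)^6 − 1) × 100% ≈ 131.3%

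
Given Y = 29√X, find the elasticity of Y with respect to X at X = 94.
Elasticity = 1/2

Elasticity = (dY/dX) · (X/Y)

dY/dX = 29/(2·√X)
At X = 94: dY/dX = 29·√94/188, Y = 29·√94

Elasticity = (29·√94/188) · (94 / (29·√94)) = 1/2

Interpretation: for a small percentage change in X, the percentage change in Y is approximately 0.50 times as large.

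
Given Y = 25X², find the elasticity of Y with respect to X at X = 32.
Elasticity = 2

Elasticity = (dY/dX) · (X/Y)

dY/dX = 50·X
At X = 32: dY/dX = 1600, Y = 25600

Elasticity = 1600 · (32 / 25600) = 2

Interpretation: for a small percentage change in X, the percentage change in Y is approximately 2.00 times as large.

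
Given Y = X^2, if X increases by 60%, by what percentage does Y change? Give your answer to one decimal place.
156.0%

For Y = X^2:
If X → X(1 + 0.6)
Then Y → Y · (1 + 0.6)^2
     = Y · 2.5600

Percentage change = ((1 + 0.6)^2 − 1) × 100% = 156.0%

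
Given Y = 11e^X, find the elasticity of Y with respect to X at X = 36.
Elasticity = 36

Elasticity = (dY/dX) · (X/Y)

dY/dX = 11·e^X
At X = 36: dY/dX = 11·e^36, Y = 11·e^36

Elasticity = (11·e^36) · (36 / (11·e^36)) = 36

Interpretation: for a small percentage change in X, the percentage change in Y is approximately 36.00 times as large.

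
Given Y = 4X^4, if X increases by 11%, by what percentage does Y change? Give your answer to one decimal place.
51.8%

For Y = 4X^4:
If X → X(1 + 0.11)
Then Y → Y · (1 + 0.11)^4
     ≈ Y · 1.5181

Percentage change = ((1 + 0.11)^4 − 1) × 100% ≈ 51.8%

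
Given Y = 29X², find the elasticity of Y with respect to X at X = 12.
Elasticity = 2

Elasticity = (dY/dX) · (X/Y)

dY/dX = 58·X
At X = 12: dY/dX = 696, Y = 4176

Elasticity = 696 · (12 / 4176) = 2

Interpretation: for a small percentage change in X, the percentage change in Y is approximately 2.00 times as large.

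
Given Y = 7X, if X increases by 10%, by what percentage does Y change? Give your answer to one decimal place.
10.0%

For Y = 7X:
If X → X(1 + 0.1)
Then Y → Y · (1 + 0.1)^1
     = Y · 1.1000

Percentage change = ((1 + 0.1)^1 − 1) × 100% = 10.0%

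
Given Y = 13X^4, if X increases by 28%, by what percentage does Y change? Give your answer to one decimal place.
168.4%

For Y = 13X^4:
If X → X(1 + 0.28)
Then Y → Y · (1 + 0.28)^4
     ≈ Y · 2.6844

Percentage change = ((1 + 0.28)^4 − 1) × 100% ≈ 168.4%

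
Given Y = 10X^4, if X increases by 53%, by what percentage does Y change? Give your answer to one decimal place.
448.0%

For Y = 10X^4:
If X → X(1 + 0.53)
Then Y → Y · (1 + 0.53)^4
     ≈ Y · 5.4798

Percentage change = ((1 + 0.53)^4 − 1) × 100% ≈ 448.0%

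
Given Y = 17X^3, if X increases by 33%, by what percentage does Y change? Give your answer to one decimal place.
135.3%

For Y = 17X^3:
If X → X(1 + 0.33)
Then Y → Y · (1 + 0.33)^3
     ≈ Y · 2.3526

Percentage change = ((1 + 0.33)^3 − 1) × 100% ≈ 135.3%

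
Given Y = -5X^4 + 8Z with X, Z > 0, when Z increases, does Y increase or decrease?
Y increases

Taking the partial derivative:
∂Y/∂Z = 8

∂Y/∂Z = 8 > 0 (assuming positive values)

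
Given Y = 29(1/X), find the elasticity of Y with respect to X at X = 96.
Elasticity = -1

Elasticity = (dY/dX) · (X/Y)

dY/dX = -29/X²
At X = 96: dY/dX = -29/9216, Y = 29/96

Elasticity = (-29/9216) · (96 / (29/96)) = -1

Interpretation: for a small percentage change in X, the percentage change in Y is approximately -1.00 times as large.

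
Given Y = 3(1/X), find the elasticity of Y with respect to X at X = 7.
Elasticity = -1

Elasticity = (dY/dX) · (X/Y)

dY/dX = -3/X²
At X = 7: dY/dX = -3/49, Y = 3/7

Elasticity = (-3/49) · (7 / (3/7)) = -1

Interpretation: for a small percentage change in X, the percentage change in Y is approximately -1.00 times as large.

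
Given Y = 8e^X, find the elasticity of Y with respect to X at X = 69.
Elasticity = 69

Elasticity = (dY/dX) · (X/Y)

dY/dX = 8·e^X
At X = 69: dY/dX = 8·e^69, Y = 8·e^69

Elasticity = (8·e^69) · (69 / (8·e^69)) = 69

Interpretation: for a small percentage change in X, the percentage change in Y is approximately 69.00 times as large.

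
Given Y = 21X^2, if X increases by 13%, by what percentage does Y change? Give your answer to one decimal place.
27.7%

For Y = 21X^2:
If X → X(1 + 0.13)
Then Y → Y · (1 + 0.13)^2
     = Y · 1.2769

Percentage change = ((1 + 0.13)^2 − 1) × 100% ≈ 27.7%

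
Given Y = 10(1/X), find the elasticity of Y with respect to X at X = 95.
Elasticity = -1

Elasticity = (dY/dX) · (X/Y)

dY/dX = -10/X²
At X = 95: dY/dX = -2/1805, Y = 2/19

Elasticity = (-2/1805) · (95 / (2/19)) = -1

Interpretation: for a small percentage change in X, the percentage change in Y is approximately -1.00 times as large.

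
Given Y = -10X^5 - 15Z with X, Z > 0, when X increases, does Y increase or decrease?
Y decreases

Taking the partial derivative:
∂Y/∂X = -50X^4

∂Y/∂X = -50X^4 < 0 (assuming positive values)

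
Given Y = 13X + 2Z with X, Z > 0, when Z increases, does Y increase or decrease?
Y increases

Taking the partial derivative:
∂Y/∂Z = 2

∂Y/∂Z = 2 > 0 (assuming positive values)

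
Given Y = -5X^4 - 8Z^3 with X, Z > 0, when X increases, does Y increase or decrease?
Y decreases

Taking the partial derivative:
∂Y/∂X = -20X^3

∂Y/∂X = -20X^3 < 0 (assuming positive values)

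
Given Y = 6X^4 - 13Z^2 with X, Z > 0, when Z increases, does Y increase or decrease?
Y decreases

Taking the partial derivative:
∂Y/∂Z = -26Z

∂Y/∂Z = -26Z < 0 (assuming positive values)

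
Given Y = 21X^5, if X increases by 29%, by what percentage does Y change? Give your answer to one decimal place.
257.2%

For Y = 21X^5:
If X → X(1 + 0.29)
Then Y → Y · (1 + 0.29)^5
     ≈ Y · 3.5723

Percentage change = ((1 + 0.29)^5 − 1) × 100% ≈ 257.2%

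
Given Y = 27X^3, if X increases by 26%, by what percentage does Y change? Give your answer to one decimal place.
100.0%

For Y = 27X^3:
If X → X(1 + 0.26)
Then Y → Y · (1 + 0.26)^3
     ≈ Y · 2.0004

Percentage change = ((1 + 0.26)^3 − 1) × 100% ≈ 100.0%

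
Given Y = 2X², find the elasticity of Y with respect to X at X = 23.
Elasticity = 2

Elasticity = (dY/dX) · (X/Y)

dY/dX = 4·X
At X = 23: dY/dX = 92, Y = 1058

Elasticity = 92 · (23 / 1058) = 2

Interpretation: for a small percentage change in X, the percentage change in Y is approximately 2.00 times as large.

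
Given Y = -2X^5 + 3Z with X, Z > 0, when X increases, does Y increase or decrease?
Y decreases

Taking the partial derivative:
∂Y/∂X = -10X^4

∂Y/∂X = -10X^4 < 0 (assuming positive values)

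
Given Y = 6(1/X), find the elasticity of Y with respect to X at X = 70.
Elasticity = -1

Elasticity = (dY/dX) · (X/Y)

dY/dX = -6/X²
At X = 70: dY/dX = -3/2450, Y = 3/35

Elasticity = (-3/2450) · (70 / (3/35)) = -1

Interpretation: for a small percentage change in X, the percentage change in Y is approximately -1.00 times as large.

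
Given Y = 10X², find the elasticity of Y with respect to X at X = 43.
Elasticity = 2

Elasticity = (dY/dX) · (X/Y)

dY/dX = 20·X
At X = 43: dY/dX = 860, Y = 18490

Elasticity = 860 · (43 / 18490) = 2

Interpretation: for a small percentage change in X, the percentage change in Y is approximately 2.00 times as large.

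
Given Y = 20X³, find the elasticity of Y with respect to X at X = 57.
Elasticity = 3

Elasticity = (dY/dX) · (X/Y)

dY/dX = 60·X²
At X = 57: dY/dX = 194940, Y = 3703860

Elasticity = 194940 · (57 / 3703860) = 3

Interpretation: for a small percentage change in X, the percentage change in Y is approximately 3.00 times as large.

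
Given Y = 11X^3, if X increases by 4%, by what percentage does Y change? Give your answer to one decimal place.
12.5%

For Y = 11X^3:
If X → X(1 + 0.04)
Then Y → Y · (1 + 0.04)^3
     ≈ Y · 1.1249

Percentage change = ((1 + 0.04)^3 − 1) × 100% ≈ 12.5%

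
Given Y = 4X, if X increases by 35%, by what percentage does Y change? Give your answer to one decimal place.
35.0%

For Y = 4X:
If X → X(1 + 0.35)
Then Y → Y · (1 + 0.35)^1
     = Y · 1.3500

Percentage change = ((1 + 0.35)^1 − 1) × 100% = 35.0%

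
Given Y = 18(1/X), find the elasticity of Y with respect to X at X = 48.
Elasticity = -1

Elasticity = (dY/dX) · (X/Y)

dY/dX = -18/X²
At X = 48: dY/dX = -1/128, Y = 3/8

Elasticity = (-1/128) · (48 / (3/8)) = -1

Interpretation: for a small percentage change in X, the percentage change in Y is approximately -1.00 times as large.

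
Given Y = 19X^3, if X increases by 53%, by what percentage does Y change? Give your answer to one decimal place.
258.2%

For Y = 19X^3:
If X → X(1 + 0.53)
Then Y → Y · (1 + 0.53)^3
     ≈ Y · 3.5816

Percentage change = ((1 + 0.53)^3 − 1) × 100% ≈ 258.2%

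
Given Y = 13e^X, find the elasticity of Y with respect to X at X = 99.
Elasticity = 99

Elasticity = (dY/dX) · (X/Y)

dY/dX = 13·e^X
At X = 99: dY/dX = 13·e^99, Y = 13·e^99

Elasticity = (13·e^99) · (99 / (13·e^99)) = 99

Interpretation: for a small percentage change in X, the percentage change in Y is approximately 99.00 times as large.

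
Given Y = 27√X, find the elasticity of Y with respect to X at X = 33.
Elasticity = 1/2

Elasticity = (dY/dX) · (X/Y)

dY/dX = 27/(2·√X)
At X = 33: dY/dX = 9·√33/22, Y = 27·√33

Elasticity = (9·√33/22) · (33 / (27·√33)) = 1/2

Interpretation: for a small percentage change in X, the percentage change in Y is approximately 0.50 times as large.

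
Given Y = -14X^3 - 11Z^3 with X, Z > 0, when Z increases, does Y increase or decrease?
Y decreases

Taking the partial derivative:
∂Y/∂Z = -33Z^2

∂Y/∂Z = -33Z^2 < 0 (assuming positive values)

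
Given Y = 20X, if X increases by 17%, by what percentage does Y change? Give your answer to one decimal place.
17.0%

For Y = 20X:
If X → X(1 + 0.17)
Then Y → Y · (1 + 0.17)^1
     = Y · 1.1700

Percentage change = ((1 + 0.17)^1 − 1) × 100% = 17.0%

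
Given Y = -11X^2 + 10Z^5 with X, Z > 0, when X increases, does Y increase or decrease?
Y decreases

Taking the partial derivative:
∂Y/∂X = -22X

∂Y/∂X = -22X < 0 (assuming positive values)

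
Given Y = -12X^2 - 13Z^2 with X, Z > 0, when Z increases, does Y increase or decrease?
Y decreases

Taking the partial derivative:
∂Y/∂Z = -26Z

∂Y/∂Z = -26Z < 0 (assuming positive values)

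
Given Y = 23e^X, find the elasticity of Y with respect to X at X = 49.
Elasticity = 49

Elasticity = (dY/dX) · (X/Y)

dY/dX = 23·e^X
At X = 49: dY/dX = 23·e^49, Y = 23·e^49

Elasticity = (23·e^49) · (49 / (23·e^49)) = 49

Interpretation: for a small percentage change in X, the percentage change in Y is approximately 49.00 times as large.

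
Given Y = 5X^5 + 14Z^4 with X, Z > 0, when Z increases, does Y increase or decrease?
Y increases

Taking the partial derivative:
∂Y/∂Z = 56Z^3

∂Y/∂Z = 56Z^3 > 0 (assuming positive values)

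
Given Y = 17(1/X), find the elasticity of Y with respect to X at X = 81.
Elasticity = -1

Elasticity = (dY/dX) · (X/Y)

dY/dX = -17/X²
At X = 81: dY/dX = -17/6561, Y = 17/81

Elasticity = (-17/6561) · (81 / (17/81)) = -1

Interpretation: for a small percentage change in X, the percentage change in Y is approximately -1.00 times as large.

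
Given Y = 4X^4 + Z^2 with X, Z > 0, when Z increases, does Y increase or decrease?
Y increases

Taking the partial derivative:
∂Y/∂Z = 2Z

∂Y/∂Z = 2Z > 0 (assuming positive values)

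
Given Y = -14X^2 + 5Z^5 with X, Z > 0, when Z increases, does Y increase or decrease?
Y increases

Taking the partial derivative:
∂Y/∂Z = 25Z^4

∂Y/∂Z = 25Z^4 > 0 (assuming positive values)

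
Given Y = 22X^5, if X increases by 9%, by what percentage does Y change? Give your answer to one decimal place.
53.9%

For Y = 22X^5:
If X → X(1 + 0.09)
Then Y → Y · (1 + 0.09)^5
     ≈ Y · 1.5386

Percentage change = ((1 + 0.09)^5 − 1) × 100% ≈ 53.9%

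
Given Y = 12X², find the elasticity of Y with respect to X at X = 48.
Elasticity = 2

Elasticity = (dY/dX) · (X/Y)

dY/dX = 24·X
At X = 48: dY/dX = 1152, Y = 27648

Elasticity = 1152 · (48 / 27648) = 2

Interpretation: for a small percentage change in X, the percentage change in Y is approximately 2.00 times as large.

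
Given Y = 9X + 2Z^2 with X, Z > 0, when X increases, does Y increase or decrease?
Y increases

Taking the partial derivative:
∂Y/∂X = 9

∂Y/∂X = 9 > 0 (assuming positive values)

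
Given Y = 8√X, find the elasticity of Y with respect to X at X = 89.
Elasticity = 1/2

Elasticity = (dY/dX) · (X/Y)

dY/dX = 4/√X
At X = 89: dY/dX = 4·√89/89, Y = 8·√89

Elasticity = (4·√89/89) · (89 / (8·√89)) = 1/2

Interpretation: for a small percentage change in X, the percentage change in Y is approximately 0.50 times as large.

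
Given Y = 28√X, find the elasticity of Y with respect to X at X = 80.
Elasticity = 1/2

Elasticity = (dY/dX) · (X/Y)

dY/dX = 14/√X
At X = 80: dY/dX = 7·√5/10, Y = 112·√5

Elasticity = (7·√5/10) · (80 / (112·√5)) = 1/2

Interpretation: for a small percentage change in X, the percentage change in Y is approximately 0.50 times as large.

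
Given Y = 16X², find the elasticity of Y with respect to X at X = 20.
Elasticity = 2

Elasticity = (dY/dX) · (X/Y)

dY/dX = 32·X
At X = 20: dY/dX = 640, Y = 6400

Elasticity = 640 · (20 / 6400) = 2

Interpretation: for a small percentage change in X, the percentage change in Y is approximately 2.00 times as large.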